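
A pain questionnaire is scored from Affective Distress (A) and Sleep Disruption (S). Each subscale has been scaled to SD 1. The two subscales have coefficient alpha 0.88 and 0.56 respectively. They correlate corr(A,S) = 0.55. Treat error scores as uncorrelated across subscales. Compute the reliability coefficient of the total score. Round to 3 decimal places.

Var(A+S) = 2 + 2·[0.55] = 2 + 1.1 = 3.1.
Because errors are independent across components, Cov(Tᵢ,Tⱼ) = Cov(Xᵢ,Xⱼ); the off-diagonal part of the true-score variance is the same as above.
True-score variance = [0.88 + 0.56] + 1.1 = 1.44 + 1.1 = 2.54.
Reliability = 2.54 / 3.1 = 0.819.

0.819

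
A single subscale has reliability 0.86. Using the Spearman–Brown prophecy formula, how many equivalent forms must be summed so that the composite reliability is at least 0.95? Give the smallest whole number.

4

k ≥ ρ*(1−ρ₁)/(ρ₁(1−ρ*)) = 0.95·0.14 / (0.86·0.05) = 3.093.
Smallest integer k = 4.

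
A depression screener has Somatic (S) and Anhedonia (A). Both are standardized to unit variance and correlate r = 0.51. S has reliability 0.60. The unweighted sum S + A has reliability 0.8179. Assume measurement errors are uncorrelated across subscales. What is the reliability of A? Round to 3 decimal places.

Var(S+A) = 2 + 2·0.51 = 3.020.
True-score variance = ρ_S + ρ_A + 2·0.51, so 0.8179 = (0.60 + ρ_A + 1.02) / 3.020.
ρ_A = 0.8179·3.020 − 0.60 − 1.02 = 0.850.

0.850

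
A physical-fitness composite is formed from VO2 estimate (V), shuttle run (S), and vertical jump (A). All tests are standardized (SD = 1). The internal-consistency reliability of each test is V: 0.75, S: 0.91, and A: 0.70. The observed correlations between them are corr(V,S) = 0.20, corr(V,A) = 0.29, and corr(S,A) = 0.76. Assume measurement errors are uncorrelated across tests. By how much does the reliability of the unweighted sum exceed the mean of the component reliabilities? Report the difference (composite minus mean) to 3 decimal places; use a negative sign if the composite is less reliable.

0.097

Var(sum) = 3 + 2.5 = 5.5; true-score variance = 2.36 + 2.5 = 4.86; composite reliability = 0.8836.
Mean component reliability = 0.7867.
Difference = 0.8836 − 0.7867 = 0.097.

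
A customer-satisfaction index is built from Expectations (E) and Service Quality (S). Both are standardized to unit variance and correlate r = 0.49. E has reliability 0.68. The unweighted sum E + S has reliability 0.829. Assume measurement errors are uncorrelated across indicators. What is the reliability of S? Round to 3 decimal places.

0.810

Var(E+S) = 2 + 2·0.49 = 2.980.
True-score variance = ρ_E + ρ_S + 2·0.49, so 0.829 = (0.68 + ρ_S + 0.98) / 2.980.
ρ_S = 0.829·2.980 − 0.68 − 0.98 = 0.810.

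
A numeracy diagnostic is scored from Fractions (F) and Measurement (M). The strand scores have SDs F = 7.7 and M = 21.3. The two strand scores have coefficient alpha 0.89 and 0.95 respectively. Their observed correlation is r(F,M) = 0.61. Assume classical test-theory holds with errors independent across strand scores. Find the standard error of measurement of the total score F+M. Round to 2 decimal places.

5.40

Var(total) = 512.98 + 200.092 = 713.072.
True-score variance = 483.774 + 200.092 = 683.866, so reliability = 0.9590.
Error variance = 713.072 − 683.866 = 29.2064; SEM = √29.2064 = 5.40.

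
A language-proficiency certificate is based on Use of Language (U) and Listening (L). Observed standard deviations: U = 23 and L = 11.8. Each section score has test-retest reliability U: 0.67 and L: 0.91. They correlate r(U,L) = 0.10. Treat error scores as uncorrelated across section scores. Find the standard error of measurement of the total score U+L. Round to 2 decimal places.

13.68

Var(total) = 668.24 + 54.28 = 722.52.
True-score variance = 481.138 + 54.28 = 535.418, so reliability = 0.7410.
Error variance = 722.52 − 535.418 = 187.102; SEM = √187.102 = 13.68.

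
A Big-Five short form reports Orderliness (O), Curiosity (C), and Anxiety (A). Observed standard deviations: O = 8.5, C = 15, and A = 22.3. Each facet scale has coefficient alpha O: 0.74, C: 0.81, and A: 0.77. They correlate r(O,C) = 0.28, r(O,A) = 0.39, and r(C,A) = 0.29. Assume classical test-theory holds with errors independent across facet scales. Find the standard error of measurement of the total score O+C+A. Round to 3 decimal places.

Var(total) = 794.54 + 413.259 = 1207.8.
True-score variance = 618.628 + 413.259 = 1031.89, so reliability = 0.8544.
Error variance = 1207.8 − 1031.89 = 175.912; SEM = √175.912 = 13.263.

13.263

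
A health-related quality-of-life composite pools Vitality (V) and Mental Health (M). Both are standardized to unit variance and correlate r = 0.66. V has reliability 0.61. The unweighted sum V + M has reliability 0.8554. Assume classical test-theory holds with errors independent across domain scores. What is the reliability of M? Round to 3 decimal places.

Var(V+M) = 2 + 2·0.66 = 3.320.
True-score variance = ρ_V + ρ_M + 2·0.66, so 0.8554 = (0.61 + ρ_M + 1.32) / 3.320.
ρ_M = 0.8554·3.320 − 0.61 − 1.32 = 0.910.

0.910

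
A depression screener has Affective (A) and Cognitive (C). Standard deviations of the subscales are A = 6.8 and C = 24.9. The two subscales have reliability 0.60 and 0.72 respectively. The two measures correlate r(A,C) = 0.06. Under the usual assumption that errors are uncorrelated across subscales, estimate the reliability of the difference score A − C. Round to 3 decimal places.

Var(A−C) = 6.8² + 24.9² − 2·6.8·24.9·0.06 = 666.25 − 20.3184 = 645.932.
Under uncorrelated errors the observed covariances equal the true-score covariances, so only the own-variance terms attenuate.
True-score variance = [6.8²·0.60 + 24.9²·0.72] − 20.3184 = 474.151 − 20.3184 = 453.833.
Reliability = 453.833 / 645.932 = 0.703.

0.703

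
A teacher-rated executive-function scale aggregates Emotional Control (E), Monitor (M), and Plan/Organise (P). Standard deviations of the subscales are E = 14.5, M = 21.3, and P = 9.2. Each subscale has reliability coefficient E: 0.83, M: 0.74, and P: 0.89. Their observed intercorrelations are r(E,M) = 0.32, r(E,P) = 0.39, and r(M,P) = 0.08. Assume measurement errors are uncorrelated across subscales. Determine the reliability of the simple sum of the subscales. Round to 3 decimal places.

0.849

Var(E+M+P) = 14.5² + 21.3² + 9.2² + 2·[14.5·21.3·0.32 + 14.5·9.2·0.39 + 21.3·9.2·0.08] = 748.58 + 333.07 = 1081.65.
Under uncorrelated errors the observed covariances equal the true-score covariances, so only the own-variance terms attenuate.
True-score variance = [14.5²·0.83 + 21.3²·0.74 + 9.2²·0.89] + 333.07 = 585.568 + 333.07 = 918.637.
Reliability = 918.637 / 1081.65 = 0.849.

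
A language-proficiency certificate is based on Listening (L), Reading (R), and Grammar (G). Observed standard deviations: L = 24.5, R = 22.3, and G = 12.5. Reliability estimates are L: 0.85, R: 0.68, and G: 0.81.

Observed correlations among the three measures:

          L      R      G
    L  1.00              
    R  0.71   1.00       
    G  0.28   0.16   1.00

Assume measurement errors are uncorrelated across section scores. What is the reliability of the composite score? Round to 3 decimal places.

0.878

Var(L+R+G) = 24.5² + 22.3² + 12.5² + 2·[24.5·22.3·0.71 + 24.5·12.5·0.28 + 22.3·12.5·0.16] = 1253.79 + 1036.52 = 2290.31.
Because errors are independent across components, Cov(Tᵢ,Tⱼ) = Cov(Xᵢ,Xⱼ); the off-diagonal part of the true-score variance is the same as above.
True-score variance = [24.5²·0.85 + 22.3²·0.68 + 12.5²·0.81] + 1036.52 = 974.932 + 1036.52 = 2011.45.
Reliability = 2011.45 / 2290.31 = 0.878.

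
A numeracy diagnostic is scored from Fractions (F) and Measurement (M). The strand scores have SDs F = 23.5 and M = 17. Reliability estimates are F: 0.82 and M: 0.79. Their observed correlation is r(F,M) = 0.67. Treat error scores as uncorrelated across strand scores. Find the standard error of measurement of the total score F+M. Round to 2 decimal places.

Var(total) = 841.25 + 535.33 = 1376.58.
True-score variance = 681.155 + 535.33 = 1216.49, so reliability = 0.8837.
Error variance = 1376.58 − 1216.49 = 160.095; SEM = √160.095 = 12.65.

12.65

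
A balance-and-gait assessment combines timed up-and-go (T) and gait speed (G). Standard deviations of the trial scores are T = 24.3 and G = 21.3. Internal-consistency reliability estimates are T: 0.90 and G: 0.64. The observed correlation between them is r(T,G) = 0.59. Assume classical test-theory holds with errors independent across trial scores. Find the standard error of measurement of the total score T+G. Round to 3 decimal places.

14.912

Var(total) = 1044.18 + 610.756 = 1654.94.
True-score variance = 821.803 + 610.756 = 1432.56, so reliability = 0.8656.
Error variance = 1654.94 − 1432.56 = 222.377; SEM = √222.377 = 14.912.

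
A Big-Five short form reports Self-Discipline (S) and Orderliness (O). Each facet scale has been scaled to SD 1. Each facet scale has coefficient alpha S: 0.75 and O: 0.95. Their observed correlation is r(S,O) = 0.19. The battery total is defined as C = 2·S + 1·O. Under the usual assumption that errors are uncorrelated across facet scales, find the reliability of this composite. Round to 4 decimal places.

0.8177

Var(C) = 2² + 1 + 2·[2·0.19] = 5 + 0.76 = 5.76.
With uncorrelated errors the cross-covariances are all true-score covariance, so they carry over unchanged; only the diagonal terms shrink to ρᵢσᵢ².
True-score variance = [2²·0.75 + 0.95] + 0.76 = 3.95 + 0.76 = 4.71.
Reliability = 4.71 / 5.76 = 0.8177.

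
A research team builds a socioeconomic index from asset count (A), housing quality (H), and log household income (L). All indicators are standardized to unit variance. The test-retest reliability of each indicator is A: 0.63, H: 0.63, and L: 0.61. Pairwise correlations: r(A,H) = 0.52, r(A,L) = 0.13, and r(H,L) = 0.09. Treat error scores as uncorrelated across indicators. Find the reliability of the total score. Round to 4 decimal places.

0.7478

Var(A+H+L) = 3 + 2·[0.52 + 0.13 + 0.09] = 3 + 1.48 = 4.48.
Under uncorrelated errors the observed covariances equal the true-score covariances, so only the own-variance terms attenuate.
True-score variance = [0.63 + 0.63 + 0.61] + 1.48 = 1.87 + 1.48 = 3.35.
Reliability = 3.35 / 4.48 = 0.7478.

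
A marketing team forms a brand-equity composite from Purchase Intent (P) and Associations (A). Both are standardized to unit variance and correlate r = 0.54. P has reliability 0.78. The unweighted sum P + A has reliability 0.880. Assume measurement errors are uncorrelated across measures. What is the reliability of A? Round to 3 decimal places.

Var(P+A) = 2 + 2·0.54 = 3.080.
True-score variance = ρ_P + ρ_A + 2·0.54, so 0.880 = (0.78 + ρ_A + 1.08) / 3.080.
ρ_A = 0.880·3.080 − 0.78 − 1.08 = 0.850.

0.850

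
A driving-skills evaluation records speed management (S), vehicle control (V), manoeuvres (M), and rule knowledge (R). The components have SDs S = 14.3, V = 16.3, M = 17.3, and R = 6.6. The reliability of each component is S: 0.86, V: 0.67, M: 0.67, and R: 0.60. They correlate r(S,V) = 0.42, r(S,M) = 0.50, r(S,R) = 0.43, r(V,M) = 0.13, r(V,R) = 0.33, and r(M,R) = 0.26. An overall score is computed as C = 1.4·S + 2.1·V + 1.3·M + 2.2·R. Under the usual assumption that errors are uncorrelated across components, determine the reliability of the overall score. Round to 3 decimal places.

0.837

Var(C) = 1.4²·14.3² + 2.1²·16.3² + 1.3²·17.3² + 2.2²·6.6² + 2·[2.94·14.3·16.3·0.42 + 1.82·14.3·17.3·0.50 + 3.08·14.3·6.6·0.43 + 2.73·16.3·17.3·0.13 + 4.62·16.3·6.6·0.33 + 2.86·17.3·6.6·0.26] = 2289.12 + 1973.88 = 4263.
Under uncorrelated errors the observed covariances equal the true-score covariances, so only the own-variance terms attenuate.
True-score variance = [1.4²·14.3²·0.86 + 2.1²·16.3²·0.67 + 1.3²·17.3²·0.67 + 2.2²·6.6²·0.60] + 1973.88 = 1595.11 + 1973.88 = 3568.99.
Reliability = 3568.99 / 4263 = 0.837.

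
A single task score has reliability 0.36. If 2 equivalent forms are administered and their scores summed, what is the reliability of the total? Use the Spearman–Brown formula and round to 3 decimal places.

ρ_k = kρ / (1 + (k−1)ρ) = 2·0.36 / (1 + 1·0.36) = 0.720 / 1.360 = 0.529.

0.529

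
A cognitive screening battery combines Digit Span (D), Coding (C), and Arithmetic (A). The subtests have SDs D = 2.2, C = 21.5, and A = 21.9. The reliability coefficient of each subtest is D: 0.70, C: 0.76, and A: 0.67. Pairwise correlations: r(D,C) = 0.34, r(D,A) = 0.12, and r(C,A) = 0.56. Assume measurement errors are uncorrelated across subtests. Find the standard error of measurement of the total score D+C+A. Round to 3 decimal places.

16.452

Var(total) = 946.7 + 571.079 = 1517.78.
True-score variance = 676.037 + 571.079 = 1247.12, so reliability = 0.8217.
Error variance = 1517.78 − 1247.12 = 270.663; SEM = √270.663 = 16.452.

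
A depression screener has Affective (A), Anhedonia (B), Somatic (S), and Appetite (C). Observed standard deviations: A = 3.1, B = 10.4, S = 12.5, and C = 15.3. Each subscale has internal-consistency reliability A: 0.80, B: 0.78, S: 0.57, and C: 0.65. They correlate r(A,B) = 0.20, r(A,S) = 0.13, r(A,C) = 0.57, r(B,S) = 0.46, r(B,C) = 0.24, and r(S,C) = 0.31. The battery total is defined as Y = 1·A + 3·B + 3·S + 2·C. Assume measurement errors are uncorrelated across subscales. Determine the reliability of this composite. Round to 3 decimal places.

0.800

Var(Y) = 3.1² + 3²·10.4² + 3²·12.5² + 2²·15.3² + 2·[3·3.1·10.4·0.20 + 3·3.1·12.5·0.13 + 2·3.1·15.3·0.57 + 9·10.4·12.5·0.46 + 6·10.4·15.3·0.24 + 6·12.5·15.3·0.31] = 3325.66 + 2423.17 = 5748.83.
With uncorrelated errors the cross-covariances are all true-score covariance, so they carry over unchanged; only the diagonal terms shrink to ρᵢσᵢ².
True-score variance = [3.1²·0.80 + 3²·10.4²·0.78 + 3²·12.5²·0.57 + 2²·15.3²·0.65] + 2423.17 = 2177.17 + 2423.17 = 4600.34.
Reliability = 4600.34 / 5748.83 = 0.800.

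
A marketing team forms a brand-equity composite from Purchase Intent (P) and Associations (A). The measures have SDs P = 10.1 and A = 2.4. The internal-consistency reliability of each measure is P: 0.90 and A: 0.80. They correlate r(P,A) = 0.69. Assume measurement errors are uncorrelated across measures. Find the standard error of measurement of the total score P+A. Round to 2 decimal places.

Var(total) = 107.77 + 33.4512 = 141.221.
True-score variance = 96.417 + 33.4512 = 129.868, so reliability = 0.9196.
Error variance = 141.221 − 129.868 = 11.353; SEM = √11.353 = 3.37.

3.37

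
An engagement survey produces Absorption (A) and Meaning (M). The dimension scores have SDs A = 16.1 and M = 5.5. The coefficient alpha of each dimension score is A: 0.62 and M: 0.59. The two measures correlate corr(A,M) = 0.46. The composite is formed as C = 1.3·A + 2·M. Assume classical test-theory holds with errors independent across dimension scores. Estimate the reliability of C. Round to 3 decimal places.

Var(C) = 1.3²·16.1² + 2²·5.5² + 2·[2.6·16.1·5.5·0.46] = 559.065 + 211.812 = 770.877.
Because errors are independent across components, Cov(Tᵢ,Tⱼ) = Cov(Xᵢ,Xⱼ); the off-diagonal part of the true-score variance is the same as above.
True-score variance = [1.3²·16.1²·0.62 + 2²·5.5²·0.59] + 211.812 = 342.99 + 211.812 = 554.802.
Reliability = 554.802 / 770.877 = 0.720.

0.720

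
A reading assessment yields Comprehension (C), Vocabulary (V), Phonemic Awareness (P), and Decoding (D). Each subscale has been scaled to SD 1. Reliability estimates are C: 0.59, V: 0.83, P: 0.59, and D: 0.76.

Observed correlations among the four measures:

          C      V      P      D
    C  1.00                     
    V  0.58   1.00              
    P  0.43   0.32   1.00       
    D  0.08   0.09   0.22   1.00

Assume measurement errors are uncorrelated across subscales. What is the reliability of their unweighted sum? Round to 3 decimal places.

Var(C+V+P+D) = 4 + 2·[0.58 + 0.43 + 0.08 + 0.32 + 0.09 + 0.22] = 4 + 3.44 = 7.44.
Under uncorrelated errors the observed covariances equal the true-score covariances, so only the own-variance terms attenuate.
True-score variance = [0.59 + 0.83 + 0.59 + 0.76] + 3.44 = 2.77 + 3.44 = 6.21.
Reliability = 6.21 / 7.44 = 0.835.

0.835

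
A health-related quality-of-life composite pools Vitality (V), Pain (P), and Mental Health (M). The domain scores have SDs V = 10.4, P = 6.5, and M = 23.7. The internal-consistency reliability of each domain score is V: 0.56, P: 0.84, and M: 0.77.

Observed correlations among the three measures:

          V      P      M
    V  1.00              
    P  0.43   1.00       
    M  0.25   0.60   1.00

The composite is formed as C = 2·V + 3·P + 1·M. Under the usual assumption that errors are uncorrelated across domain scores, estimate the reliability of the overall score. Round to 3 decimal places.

Var(C) = 2²·10.4² + 3²·6.5² + 23.7² + 2·[6·10.4·6.5·0.43 + 2·10.4·23.7·0.25 + 3·6.5·23.7·0.60] = 1374.58 + 1149.88 = 2524.46.
Because errors are independent across components, Cov(Tᵢ,Tⱼ) = Cov(Xᵢ,Xⱼ); the off-diagonal part of the true-score variance is the same as above.
True-score variance = [2²·10.4²·0.56 + 3²·6.5²·0.84 + 23.7²·0.77] + 1149.88 = 994.19 + 1149.88 = 2144.07.
Reliability = 2144.07 / 2524.46 = 0.849.

0.849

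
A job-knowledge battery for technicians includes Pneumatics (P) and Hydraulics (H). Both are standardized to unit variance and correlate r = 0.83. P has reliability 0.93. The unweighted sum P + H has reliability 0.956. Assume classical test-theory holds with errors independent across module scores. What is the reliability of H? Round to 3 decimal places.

Var(P+H) = 2 + 2·0.83 = 3.660.
True-score variance = ρ_P + ρ_H + 2·0.83, so 0.956 = (0.93 + ρ_H + 1.66) / 3.660.
ρ_H = 0.956·3.660 − 0.93 − 1.66 = 0.909.

0.909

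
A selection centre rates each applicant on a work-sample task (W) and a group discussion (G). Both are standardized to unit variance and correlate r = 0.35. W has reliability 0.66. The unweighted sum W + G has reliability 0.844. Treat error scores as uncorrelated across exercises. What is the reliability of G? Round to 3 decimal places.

0.919

Var(W+G) = 2 + 2·0.35 = 2.700.
True-score variance = ρ_W + ρ_G + 2·0.35, so 0.844 = (0.66 + ρ_G + 0.70) / 2.700.
ρ_G = 0.844·2.700 − 0.66 − 0.70 = 0.919.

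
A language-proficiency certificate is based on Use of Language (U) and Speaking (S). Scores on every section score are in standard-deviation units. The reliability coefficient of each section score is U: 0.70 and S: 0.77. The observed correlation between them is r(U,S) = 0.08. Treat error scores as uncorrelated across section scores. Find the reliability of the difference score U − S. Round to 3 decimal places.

0.712

Var(U−S) = 1 + 1 − 2·0.08 = 2 − 0.16 = 1.84.
Under uncorrelated errors the observed covariances equal the true-score covariances, so only the own-variance terms attenuate.
True-score variance = [0.70 + 0.77] − 0.16 = 1.47 − 0.16 = 1.31.
Reliability = 1.31 / 1.84 = 0.712.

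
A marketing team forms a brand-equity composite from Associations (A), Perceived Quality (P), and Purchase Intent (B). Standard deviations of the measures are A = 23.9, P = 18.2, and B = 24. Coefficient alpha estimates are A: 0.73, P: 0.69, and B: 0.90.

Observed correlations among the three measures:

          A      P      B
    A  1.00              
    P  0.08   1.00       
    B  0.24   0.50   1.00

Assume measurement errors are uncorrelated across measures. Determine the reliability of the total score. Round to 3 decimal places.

0.861

Var(A+P+B) = 23.9² + 18.2² + 24² + 2·[23.9·18.2·0.08 + 23.9·24·0.24 + 18.2·24·0.50] = 1478.45 + 781.725 = 2260.17.
Because errors are independent across components, Cov(Tᵢ,Tⱼ) = Cov(Xᵢ,Xⱼ); the off-diagonal part of the true-score variance is the same as above.
True-score variance = [23.9²·0.73 + 18.2²·0.69 + 24²·0.90] + 781.725 = 1163.94 + 781.725 = 1945.66.
Reliability = 1945.66 / 2260.17 = 0.861.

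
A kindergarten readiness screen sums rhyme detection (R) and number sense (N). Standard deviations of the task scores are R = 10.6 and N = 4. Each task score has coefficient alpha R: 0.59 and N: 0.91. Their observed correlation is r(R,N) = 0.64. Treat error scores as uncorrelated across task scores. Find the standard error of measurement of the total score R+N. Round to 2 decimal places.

6.89

Var(total) = 128.36 + 54.272 = 182.632.
True-score variance = 80.8524 + 54.272 = 135.124, so reliability = 0.7399.
Error variance = 182.632 − 135.124 = 47.5076; SEM = √47.5076 = 6.89.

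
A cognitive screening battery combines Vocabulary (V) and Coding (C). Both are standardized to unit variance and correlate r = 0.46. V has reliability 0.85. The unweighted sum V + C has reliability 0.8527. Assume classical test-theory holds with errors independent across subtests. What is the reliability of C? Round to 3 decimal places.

Var(V+C) = 2 + 2·0.46 = 2.920.
True-score variance = ρ_V + ρ_C + 2·0.46, so 0.8527 = (0.85 + ρ_C + 0.92) / 2.920.
ρ_C = 0.8527·2.920 − 0.85 − 0.92 = 0.720.

0.720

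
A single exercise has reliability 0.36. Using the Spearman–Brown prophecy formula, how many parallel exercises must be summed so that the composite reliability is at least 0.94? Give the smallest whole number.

28

k ≥ ρ*(1−ρ₁)/(ρ₁(1−ρ*)) = 0.94·0.64 / (0.36·0.06) = 27.852.
Smallest integer k = 28.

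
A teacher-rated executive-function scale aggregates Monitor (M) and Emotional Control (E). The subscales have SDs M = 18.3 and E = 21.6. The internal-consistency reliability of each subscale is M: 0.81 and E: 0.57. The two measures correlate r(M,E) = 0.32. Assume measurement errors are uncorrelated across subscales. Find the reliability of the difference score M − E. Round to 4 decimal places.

0.5182

Var(M−E) = 18.3² + 21.6² − 2·18.3·21.6·0.32 = 801.45 − 252.979 = 548.471.
Because errors are independent across components, Cov(Tᵢ,Tⱼ) = Cov(Xᵢ,Xⱼ); the off-diagonal part of the true-score variance is the same as above.
True-score variance = [18.3²·0.81 + 21.6²·0.57] − 252.979 = 537.2 − 252.979 = 284.221.
Reliability = 284.221 / 548.471 = 0.5182.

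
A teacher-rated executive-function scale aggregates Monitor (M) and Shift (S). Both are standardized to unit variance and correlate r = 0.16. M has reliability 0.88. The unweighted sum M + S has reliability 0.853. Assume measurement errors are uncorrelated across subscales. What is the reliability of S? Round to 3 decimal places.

0.779

Var(M+S) = 2 + 2·0.16 = 2.320.
True-score variance = ρ_M + ρ_S + 2·0.16, so 0.853 = (0.88 + ρ_S + 0.32) / 2.320.
ρ_S = 0.853·2.320 − 0.88 − 0.32 = 0.779.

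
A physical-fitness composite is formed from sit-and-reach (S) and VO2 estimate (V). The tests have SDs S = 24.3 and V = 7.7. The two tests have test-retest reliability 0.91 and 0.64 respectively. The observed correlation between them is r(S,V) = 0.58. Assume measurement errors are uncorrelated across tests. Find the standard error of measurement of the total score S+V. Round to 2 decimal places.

Var(total) = 649.78 + 217.048 = 866.828.
True-score variance = 575.292 + 217.048 = 792.339, so reliability = 0.9141.
Error variance = 866.828 − 792.339 = 74.4885; SEM = √74.4885 = 8.63.

8.63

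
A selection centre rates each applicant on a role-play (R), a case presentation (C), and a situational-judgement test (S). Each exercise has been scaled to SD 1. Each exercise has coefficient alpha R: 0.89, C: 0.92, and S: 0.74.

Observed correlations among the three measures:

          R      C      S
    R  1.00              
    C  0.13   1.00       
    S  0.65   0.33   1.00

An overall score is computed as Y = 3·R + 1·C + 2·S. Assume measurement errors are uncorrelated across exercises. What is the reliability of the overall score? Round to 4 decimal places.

Var(Y) = 3² + 1 + 2² + 2·[3·0.13 + 6·0.65 + 2·0.33] = 14 + 9.9 = 23.9.
Under uncorrelated errors the observed covariances equal the true-score covariances, so only the own-variance terms attenuate.
True-score variance = [3²·0.89 + 0.92 + 2²·0.74] + 9.9 = 11.89 + 9.9 = 21.79.
Reliability = 21.79 / 23.9 = 0.9117.

0.9117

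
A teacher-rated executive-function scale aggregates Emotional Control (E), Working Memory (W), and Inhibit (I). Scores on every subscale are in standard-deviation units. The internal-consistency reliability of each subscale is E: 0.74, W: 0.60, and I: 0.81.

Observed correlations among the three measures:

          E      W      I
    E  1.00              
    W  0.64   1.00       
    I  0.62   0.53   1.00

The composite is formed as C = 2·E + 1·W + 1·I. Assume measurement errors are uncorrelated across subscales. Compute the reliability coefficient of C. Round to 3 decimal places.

Var(C) = 2² + 1 + 1 + 2·[2·0.64 + 2·0.62 + 0.53] = 6 + 6.1 = 12.1.
Because errors are independent across components, Cov(Tᵢ,Tⱼ) = Cov(Xᵢ,Xⱼ); the off-diagonal part of the true-score variance is the same as above.
True-score variance = [2²·0.74 + 0.60 + 0.81] + 6.1 = 4.37 + 6.1 = 10.47.
Reliability = 10.47 / 12.1 = 0.865.

0.865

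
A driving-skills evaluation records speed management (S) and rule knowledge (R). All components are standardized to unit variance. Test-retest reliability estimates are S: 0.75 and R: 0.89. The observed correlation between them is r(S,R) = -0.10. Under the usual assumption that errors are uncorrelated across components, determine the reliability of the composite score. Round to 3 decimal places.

0.800

Var(S+R) = 2 + 2·[(-0.10)] = 2 − 0.2 = 1.8.
With uncorrelated errors the cross-covariances are all true-score covariance, so they carry over unchanged; only the diagonal terms shrink to ρᵢσᵢ².
True-score variance = [0.75 + 0.89] − 0.2 = 1.64 − 0.2 = 1.44.
Reliability = 1.44 / 1.8 = 0.800.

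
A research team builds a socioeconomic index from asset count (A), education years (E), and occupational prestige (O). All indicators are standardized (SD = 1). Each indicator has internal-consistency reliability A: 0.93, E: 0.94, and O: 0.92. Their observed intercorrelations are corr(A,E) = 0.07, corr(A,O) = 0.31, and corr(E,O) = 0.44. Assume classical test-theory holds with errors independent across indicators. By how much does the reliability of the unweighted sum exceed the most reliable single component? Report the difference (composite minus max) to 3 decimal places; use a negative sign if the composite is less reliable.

Var(sum) = 3 + 1.64 = 4.64; true-score variance = 2.79 + 1.64 = 4.43; composite reliability = 0.9547.
Max component reliability = 0.9400.
Difference = 0.9547 − 0.9400 = 0.015.

0.015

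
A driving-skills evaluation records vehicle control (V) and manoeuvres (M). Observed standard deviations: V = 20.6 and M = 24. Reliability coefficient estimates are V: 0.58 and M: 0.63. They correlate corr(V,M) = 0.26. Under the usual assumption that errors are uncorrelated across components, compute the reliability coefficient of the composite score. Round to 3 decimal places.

0.689

Var(V+M) = 20.6² + 24² + 2·[20.6·24·0.26] = 1000.36 + 257.088 = 1257.45.
Under uncorrelated errors the observed covariances equal the true-score covariances, so only the own-variance terms attenuate.
True-score variance = [20.6²·0.58 + 24²·0.63] + 257.088 = 609.009 + 257.088 = 866.097.
Reliability = 866.097 / 1257.45 = 0.689.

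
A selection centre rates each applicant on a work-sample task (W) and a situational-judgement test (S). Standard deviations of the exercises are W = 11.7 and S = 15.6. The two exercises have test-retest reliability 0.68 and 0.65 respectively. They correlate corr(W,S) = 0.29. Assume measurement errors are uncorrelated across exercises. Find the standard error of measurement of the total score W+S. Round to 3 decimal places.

11.357

Var(total) = 380.25 + 105.862 = 486.112.
True-score variance = 251.269 + 105.862 = 357.131, so reliability = 0.7347.
Error variance = 486.112 − 357.131 = 128.981; SEM = √128.981 = 11.357.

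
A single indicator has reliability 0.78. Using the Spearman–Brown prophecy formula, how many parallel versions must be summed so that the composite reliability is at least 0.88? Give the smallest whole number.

3

k ≥ ρ*(1−ρ₁)/(ρ₁(1−ρ*)) = 0.88·0.22 / (0.78·0.12) = 2.068.
Smallest integer k = 3.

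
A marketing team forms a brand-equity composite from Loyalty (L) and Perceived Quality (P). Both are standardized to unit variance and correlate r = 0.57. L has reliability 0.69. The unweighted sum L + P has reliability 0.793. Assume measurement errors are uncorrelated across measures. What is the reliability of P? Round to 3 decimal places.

0.660

Var(L+P) = 2 + 2·0.57 = 3.140.
True-score variance = ρ_L + ρ_P + 2·0.57, so 0.793 = (0.69 + ρ_P + 1.14) / 3.140.
ρ_P = 0.793·3.140 − 0.69 − 1.14 = 0.660.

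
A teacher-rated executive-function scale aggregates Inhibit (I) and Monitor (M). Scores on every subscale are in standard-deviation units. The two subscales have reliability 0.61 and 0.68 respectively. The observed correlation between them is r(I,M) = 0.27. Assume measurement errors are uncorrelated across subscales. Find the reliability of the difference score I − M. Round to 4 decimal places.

0.5137

Var(I−M) = 1 + 1 − 2·0.27 = 2 − 0.54 = 1.46.
Under uncorrelated errors the observed covariances equal the true-score covariances, so only the own-variance terms attenuate.
True-score variance = [0.61 + 0.68] − 0.54 = 1.29 − 0.54 = 0.75.
Reliability = 0.75 / 1.46 = 0.5137.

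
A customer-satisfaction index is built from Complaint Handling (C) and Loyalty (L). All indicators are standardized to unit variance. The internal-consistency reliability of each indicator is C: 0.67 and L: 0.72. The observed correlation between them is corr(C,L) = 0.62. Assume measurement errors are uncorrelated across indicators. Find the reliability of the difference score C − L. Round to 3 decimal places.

Var(C−L) = 1 + 1 − 2·0.62 = 2 − 1.24 = 0.76.
Under uncorrelated errors the observed covariances equal the true-score covariances, so only the own-variance terms attenuate.
True-score variance = [0.67 + 0.72] − 1.24 = 1.39 − 1.24 = 0.15.
Reliability = 0.15 / 0.76 = 0.197.

0.197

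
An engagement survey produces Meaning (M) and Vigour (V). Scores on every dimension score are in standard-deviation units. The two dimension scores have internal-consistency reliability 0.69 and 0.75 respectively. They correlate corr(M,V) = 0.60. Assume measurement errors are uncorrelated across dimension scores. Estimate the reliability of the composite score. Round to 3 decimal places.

Var(M+V) = 2 + 2·[0.60] = 2 + 1.2 = 3.2.
With uncorrelated errors the cross-covariances are all true-score covariance, so they carry over unchanged; only the diagonal terms shrink to ρᵢσᵢ².
True-score variance = [0.69 + 0.75] + 1.2 = 1.44 + 1.2 = 2.64.
Reliability = 2.64 / 3.2 = 0.825.

0.825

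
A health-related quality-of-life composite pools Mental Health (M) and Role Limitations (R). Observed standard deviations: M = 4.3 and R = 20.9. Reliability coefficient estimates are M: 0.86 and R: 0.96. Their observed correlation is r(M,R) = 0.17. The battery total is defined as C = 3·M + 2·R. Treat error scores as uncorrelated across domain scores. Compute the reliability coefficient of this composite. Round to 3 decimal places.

Var(C) = 3²·4.3² + 2²·20.9² + 2·[6·4.3·20.9·0.17] = 1913.65 + 183.335 = 2096.98.
Under uncorrelated errors the observed covariances equal the true-score covariances, so only the own-variance terms attenuate.
True-score variance = [3²·4.3²·0.86 + 2²·20.9²·0.96] + 183.335 = 1820.46 + 183.335 = 2003.8.
Reliability = 2003.8 / 2096.98 = 0.956.

0.956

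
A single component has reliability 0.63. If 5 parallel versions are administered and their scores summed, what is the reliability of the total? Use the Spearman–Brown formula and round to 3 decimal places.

ρ_k = kρ / (1 + (k−1)ρ) = 5·0.63 / (1 + 4·0.63) = 3.150 / 3.520 = 0.895.

0.895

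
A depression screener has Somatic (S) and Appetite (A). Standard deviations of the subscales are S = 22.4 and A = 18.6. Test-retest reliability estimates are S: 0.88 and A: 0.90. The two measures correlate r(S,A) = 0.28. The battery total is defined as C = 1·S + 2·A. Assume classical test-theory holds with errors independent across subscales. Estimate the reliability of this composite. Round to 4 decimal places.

0.9156

Var(C) = 22.4² + 2²·18.6² + 2·[2·22.4·18.6·0.28] = 1885.6 + 466.637 = 2352.24.
Under uncorrelated errors the observed covariances equal the true-score covariances, so only the own-variance terms attenuate.
True-score variance = [22.4²·0.88 + 2²·18.6²·0.90] + 466.637 = 1687 + 466.637 = 2153.64.
Reliability = 2153.64 / 2352.24 = 0.9156.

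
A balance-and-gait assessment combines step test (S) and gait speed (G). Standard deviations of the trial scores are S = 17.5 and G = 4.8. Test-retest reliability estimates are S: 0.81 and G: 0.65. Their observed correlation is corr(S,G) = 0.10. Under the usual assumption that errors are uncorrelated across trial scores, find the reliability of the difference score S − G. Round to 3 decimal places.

Var(S−G) = 17.5² + 4.8² − 2·17.5·4.8·0.10 = 329.29 − 16.8 = 312.49.
Under uncorrelated errors the observed covariances equal the true-score covariances, so only the own-variance terms attenuate.
True-score variance = [17.5²·0.81 + 4.8²·0.65] − 16.8 = 263.038 − 16.8 = 246.238.
Reliability = 246.238 / 312.49 = 0.788.

0.788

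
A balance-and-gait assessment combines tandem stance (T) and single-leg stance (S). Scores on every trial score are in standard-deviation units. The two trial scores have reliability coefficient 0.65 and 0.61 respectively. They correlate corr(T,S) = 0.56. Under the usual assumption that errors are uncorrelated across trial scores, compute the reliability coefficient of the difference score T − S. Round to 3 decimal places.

Var(T−S) = 1 + 1 − 2·0.56 = 2 − 1.12 = 0.88.
Because errors are independent across components, Cov(Tᵢ,Tⱼ) = Cov(Xᵢ,Xⱼ); the off-diagonal part of the true-score variance is the same as above.
True-score variance = [0.65 + 0.61] − 1.12 = 1.26 − 1.12 = 0.14.
Reliability = 0.14 / 0.88 = 0.159.

0.159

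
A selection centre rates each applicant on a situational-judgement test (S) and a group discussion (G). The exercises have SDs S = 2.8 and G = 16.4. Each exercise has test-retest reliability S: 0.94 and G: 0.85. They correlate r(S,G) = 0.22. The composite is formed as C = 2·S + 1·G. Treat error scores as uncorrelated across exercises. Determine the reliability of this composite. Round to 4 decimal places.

Var(C) = 2²·2.8² + 16.4² + 2·[2·2.8·16.4·0.22] = 300.32 + 40.4096 = 340.73.
With uncorrelated errors the cross-covariances are all true-score covariance, so they carry over unchanged; only the diagonal terms shrink to ρᵢσᵢ².
True-score variance = [2²·2.8²·0.94 + 16.4²·0.85] + 40.4096 = 258.094 + 40.4096 = 298.504.
Reliability = 298.504 / 340.73 = 0.8761.

0.8761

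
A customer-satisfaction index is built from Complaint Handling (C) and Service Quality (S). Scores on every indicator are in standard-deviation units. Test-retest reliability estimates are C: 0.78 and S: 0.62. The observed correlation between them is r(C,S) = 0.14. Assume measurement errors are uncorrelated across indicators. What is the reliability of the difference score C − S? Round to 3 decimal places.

Var(C−S) = 1 + 1 − 2·0.14 = 2 − 0.28 = 1.72.
Because errors are independent across components, Cov(Tᵢ,Tⱼ) = Cov(Xᵢ,Xⱼ); the off-diagonal part of the true-score variance is the same as above.
True-score variance = [0.78 + 0.62] − 0.28 = 1.4 − 0.28 = 1.12.
Reliability = 1.12 / 1.72 = 0.651.

0.651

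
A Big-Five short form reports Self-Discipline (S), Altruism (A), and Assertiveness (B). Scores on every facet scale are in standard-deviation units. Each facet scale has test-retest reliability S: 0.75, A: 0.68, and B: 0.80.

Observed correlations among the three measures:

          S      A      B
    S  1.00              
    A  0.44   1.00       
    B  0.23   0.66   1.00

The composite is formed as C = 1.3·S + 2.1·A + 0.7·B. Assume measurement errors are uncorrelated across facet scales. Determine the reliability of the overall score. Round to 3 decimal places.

0.830

Var(C) = 1.3² + 2.1² + 0.7² + 2·[2.73·0.44 + 0.91·0.23 + 1.47·0.66] = 6.59 + 4.7614 = 11.3514.
With uncorrelated errors the cross-covariances are all true-score covariance, so they carry over unchanged; only the diagonal terms shrink to ρᵢσᵢ².
True-score variance = [1.3²·0.75 + 2.1²·0.68 + 0.7²·0.80] + 4.7614 = 4.6583 + 4.7614 = 9.4197.
Reliability = 9.4197 / 11.3514 = 0.830.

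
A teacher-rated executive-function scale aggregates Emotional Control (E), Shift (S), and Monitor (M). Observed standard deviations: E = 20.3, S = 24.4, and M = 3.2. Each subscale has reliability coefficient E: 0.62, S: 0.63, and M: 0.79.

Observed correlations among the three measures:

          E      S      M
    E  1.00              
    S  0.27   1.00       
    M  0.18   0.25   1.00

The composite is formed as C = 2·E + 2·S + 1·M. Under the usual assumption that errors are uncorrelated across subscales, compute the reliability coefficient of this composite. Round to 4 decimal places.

0.7116

Var(C) = 2²·20.3² + 2²·24.4² + 3.2² + 2·[4·20.3·24.4·0.27 + 2·20.3·3.2·0.18 + 2·24.4·3.2·0.25] = 4040.04 + 1194.74 = 5234.78.
Under uncorrelated errors the observed covariances equal the true-score covariances, so only the own-variance terms attenuate.
True-score variance = [2²·20.3²·0.62 + 2²·24.4²·0.63 + 3.2²·0.79] + 1194.74 = 2530.38 + 1194.74 = 3725.12.
Reliability = 3725.12 / 5234.78 = 0.7116.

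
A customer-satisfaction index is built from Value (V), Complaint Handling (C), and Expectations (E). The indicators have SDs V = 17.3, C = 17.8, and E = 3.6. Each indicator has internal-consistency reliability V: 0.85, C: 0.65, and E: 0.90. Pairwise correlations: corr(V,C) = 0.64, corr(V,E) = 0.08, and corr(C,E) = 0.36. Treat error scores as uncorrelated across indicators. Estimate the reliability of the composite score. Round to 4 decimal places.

0.8545

Var(V+C+E) = 17.3² + 17.8² + 3.6² + 2·[17.3·17.8·0.64 + 17.3·3.6·0.08 + 17.8·3.6·0.36] = 629.09 + 450.266 = 1079.36.
With uncorrelated errors the cross-covariances are all true-score covariance, so they carry over unchanged; only the diagonal terms shrink to ρᵢσᵢ².
True-score variance = [17.3²·0.85 + 17.8²·0.65 + 3.6²·0.90] + 450.266 = 472.007 + 450.266 = 922.272.
Reliability = 922.272 / 1079.36 = 0.8545.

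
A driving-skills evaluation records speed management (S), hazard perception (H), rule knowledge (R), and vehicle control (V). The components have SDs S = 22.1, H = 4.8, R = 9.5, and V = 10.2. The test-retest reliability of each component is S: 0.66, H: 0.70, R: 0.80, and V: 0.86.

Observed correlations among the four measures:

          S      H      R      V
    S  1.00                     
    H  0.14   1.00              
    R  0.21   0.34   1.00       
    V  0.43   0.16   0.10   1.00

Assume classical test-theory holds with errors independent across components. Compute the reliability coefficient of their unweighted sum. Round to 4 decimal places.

0.8103

Var(S+H+R+V) = 22.1² + 4.8² + 9.5² + 10.2² + 2·[22.1·4.8·0.14 + 22.1·9.5·0.21 + 22.1·10.2·0.43 + 4.8·9.5·0.34 + 4.8·10.2·0.16 + 9.5·10.2·0.10] = 705.74 + 377.798 = 1083.54.
Under uncorrelated errors the observed covariances equal the true-score covariances, so only the own-variance terms attenuate.
True-score variance = [22.1²·0.66 + 4.8²·0.70 + 9.5²·0.80 + 10.2²·0.86] + 377.798 = 500.153 + 377.798 = 877.951.
Reliability = 877.951 / 1083.54 = 0.8103.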